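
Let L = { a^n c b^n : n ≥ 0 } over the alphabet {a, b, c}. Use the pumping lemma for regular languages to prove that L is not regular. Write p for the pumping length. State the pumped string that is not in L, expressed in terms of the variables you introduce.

a^{p+k} c b^p

Assume L is regular. Let p be the pumping length given by the pumping lemma.
Take w = a^p c b^p ∈ L with |w| = 2p+1 ≥ p.
The pumping lemma gives a decomposition w = xyz where |xy| ≤ p and y is nonempty.
Since the first p symbols of w are all a's and |xy| ≤ p, y lies entirely in the leading a-block: y = a^k for some k with 1 ≤ k ≤ p.
Pump with i = 2: xy^2z = a^{p+k} c b^p, which would require p+k = p. But k ≥ 1, so xy^2z ∉ L.
This contradicts the pumping lemma, so L is not regular.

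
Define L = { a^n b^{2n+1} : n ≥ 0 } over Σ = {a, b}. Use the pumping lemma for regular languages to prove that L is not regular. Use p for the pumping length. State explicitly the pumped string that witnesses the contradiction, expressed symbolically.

a^{p+k} b^{2p+1}

Toward a contradiction, assume L is regular with pumping length p.
Let w = a^p b^{2p+1} ∈ L; note |w| = 3p+1 ≥ p.
By the pumping lemma, w = xyz with |xy| ≤ p and |y| > 0.
Since the first p symbols of w are all a's and |xy| ≤ p, y lies entirely in the leading a-block: y = a^k for some k with 1 ≤ k ≤ p.
Pump with i = 2: xy^2z = a^{p+k} b^{2p+1}. For this to lie in L we would need 2p+1 = 2(p+k)+1, which forces k = 0. But k ≥ 1, so xy^2z ∉ L.
This contradicts the pumping lemma, so L is not regular.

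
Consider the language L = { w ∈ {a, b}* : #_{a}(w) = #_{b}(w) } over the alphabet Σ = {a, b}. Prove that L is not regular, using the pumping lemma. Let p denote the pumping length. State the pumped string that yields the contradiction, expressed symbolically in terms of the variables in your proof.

Assume L is regular. Let p be the pumping length given by the pumping lemma.
Choose w = a^p b^p ∈ L with |w| = 2p ≥ p.
The pumping lemma gives a decomposition w = xyz where |xy| ≤ p and |y| > 0.
Because |xy| ≤ p and w begins with p copies of a, we have y = a^k with 1 ≤ k ≤ p.
Pump with i = 2: xy^2z = a^{p+k} b^p has p+k occurrences of a but only p of b. Since k ≥ 1 the counts differ, so xy^2z ∉ L.
This contradicts the pumping lemma, so L is not regular.

a^{p+k} b^p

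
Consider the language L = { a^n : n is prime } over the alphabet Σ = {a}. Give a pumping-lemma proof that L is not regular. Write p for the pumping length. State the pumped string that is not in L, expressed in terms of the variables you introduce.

a^{q(1+k)}

Assume L is regular. Let p be the pumping length given by the pumping lemma.
Let q be a prime with q ≥ p+2 (infinitely many primes exist), and take w = a^q ∈ L with |w| = q ≥ p.
By the pumping lemma, w = xyz with |xy| ≤ p and |y| > 0.
Then y = a^k for some k with 1 ≤ k ≤ p.
Since 1 ≤ k ≤ p, |xz| = q-k. Pump with i = q+1: |xy^{q+1}z| = (q-k)+(q+1)k = q+qk = q(1+k), which is composite (both factors ≥ 2). So xy^{q+1}z = a^{q(1+k)} ∉ L.
Contradiction. Therefore L is not regular.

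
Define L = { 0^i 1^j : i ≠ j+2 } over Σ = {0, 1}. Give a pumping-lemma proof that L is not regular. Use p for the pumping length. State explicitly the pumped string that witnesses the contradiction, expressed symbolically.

Suppose for contradiction that L is regular, and let p be the pumping length.
Choose w = 0^p 1^{p+p!-2}. Since p ≠ (p+p!-2)+2 = p+p!, w ∈ L; and |w| ≥ p.
The pumping lemma gives a decomposition w = xyz where |xy| ≤ p and |y| > 0.
Since the first p symbols of w are all 0's and |xy| ≤ p, y lies entirely in the leading 0-block: y = 0^k for some k with 1 ≤ k ≤ p.
Since 1 ≤ k ≤ p, k divides p!; set t = 1 + p!/k. Then xy^t z has p + (p!/k)·k = p + p! copies of 0. Now the 0-count is p+p! and (1-count)+2 = (p+p!-2)+2 = p+p!, so i ≠ j+2 fails. So xy^t z = 0^{p+p!} 1^{p+p!-2} ∉ L.
Contradiction. Therefore L is not regular.

0^{p+p!} 1^{p+p!-2}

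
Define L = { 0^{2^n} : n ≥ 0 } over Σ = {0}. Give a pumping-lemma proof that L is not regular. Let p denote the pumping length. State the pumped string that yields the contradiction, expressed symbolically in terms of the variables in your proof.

0^{2^p+k}

Toward a contradiction, assume L is regular with pumping length p.
Take w = 0^{2^p} ∈ L with |w| = 2^p ≥ p.
Write w = xyz as guaranteed by the lemma, with |xy| ≤ p and |y| ≥ 1.
Then y = 0^k for some k with 1 ≤ k ≤ p.
Pump with i = 2: xy^2z = 0^{2^p+k}. Since 1 ≤ k ≤ p < 2^p, we have 2^p < 2^p+k < 2^{p+1}, so 2^p+k is not a power of 2. So xy^2z ∉ L.
This contradicts the pumping lemma, so L is not regular.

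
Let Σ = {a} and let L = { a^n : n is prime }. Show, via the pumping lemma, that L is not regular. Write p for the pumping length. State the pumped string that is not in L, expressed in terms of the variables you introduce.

Assume L is regular. Let p be the pumping length given by the pumping lemma.
Let q be a prime with q ≥ p+2 (infinitely many primes exist), and take w = a^q ∈ L with |w| = q ≥ p.
The pumping lemma gives a decomposition w = xyz where |xy| ≤ p and y is nonempty.
Then y = a^k for some k with 1 ≤ k ≤ p.
Since 1 ≤ k ≤ p, |xz| = q-k. Pump with i = q+1: |xy^{q+1}z| = (q-k)+(q+1)k = q+qk = q(1+k), which is composite (both factors ≥ 2). So xy^{q+1}z = a^{q(1+k)} ∉ L.
This is a contradiction; hence L is not regular.

a^{q(1+k)}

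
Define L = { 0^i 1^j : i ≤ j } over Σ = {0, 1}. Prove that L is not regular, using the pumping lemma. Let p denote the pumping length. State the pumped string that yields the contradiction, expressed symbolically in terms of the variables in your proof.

0^{p+k} 1^p

Assume L is regular; let p be its pumping constant.
Choose w = 0^p 1^p ∈ L, with |w| = 2p ≥ p.
Write w = xyz as guaranteed by the lemma, with |xy| ≤ p and |y| ≥ 1.
The first p characters of w are 0's, so xy (and hence y) consists only of 0's. Write y = 0^k, 1 ≤ k ≤ p.
Consider xy^2z = 0^{p+k} 1^p. Since k ≥ 1, the 0-count p+k exceeds the 1-count p, so i ≤ j fails; thus xy^2z ∉ L.
This contradicts the pumping lemma, so L is not regular.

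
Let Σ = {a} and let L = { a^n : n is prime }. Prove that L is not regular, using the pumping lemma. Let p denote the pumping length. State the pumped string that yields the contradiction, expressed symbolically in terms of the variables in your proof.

Assume L is regular; let p be its pumping constant.
Let q be a prime with q ≥ p+2 (infinitely many primes exist), and take w = a^q ∈ L with |w| = q ≥ p.
Write w = xyz as guaranteed by the lemma, with |xy| ≤ p and |y| > 0.
Then y = a^k for some k with 1 ≤ k ≤ p.
Since 1 ≤ k ≤ p, |xz| = q-k. Pump with i = q+1: |xy^{q+1}z| = (q-k)+(q+1)k = q+qk = q(1+k), which is composite (both factors ≥ 2). So xy^{q+1}z = a^{q(1+k)} ∉ L.
This is a contradiction; hence L is not regular.

a^{q(1+k)}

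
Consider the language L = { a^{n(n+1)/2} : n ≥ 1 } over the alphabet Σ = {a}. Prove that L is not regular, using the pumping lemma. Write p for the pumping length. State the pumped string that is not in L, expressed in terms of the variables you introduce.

Assume L is regular; let p be its pumping constant.
Take w = a^{p(p+1)/2} ∈ L with |w| = p(p+1)/2 ≥ p.
Write w = xyz as guaranteed by the lemma, with |xy| ≤ p and |y| > 0.
Then y = a^k for some k with 1 ≤ k ≤ p.
Pump with i = 2: xy^2z = a^{p(p+1)/2+k}. Since 1 ≤ k ≤ p, p(p+1)/2 < p(p+1)/2+k ≤ p(p+1)/2+p < (p+1)(p+2)/2, so p(p+1)/2+k is strictly between consecutive triangular numbers. So xy^2z ∉ L.
This is a contradiction; hence L is not regular.

a^{p(p+1)/2+k}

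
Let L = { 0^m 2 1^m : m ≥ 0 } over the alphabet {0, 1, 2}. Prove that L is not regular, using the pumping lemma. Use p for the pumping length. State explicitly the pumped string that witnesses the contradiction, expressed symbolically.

0^{p+k} 2 1^p

Assume L is regular; let p be its pumping constant.
Take w = 0^p 2 1^p ∈ L with |w| = 2p+1 ≥ p.
The pumping lemma gives a decomposition w = xyz where |xy| ≤ p and |y| ≥ 1.
Since the first p symbols of w are all 0's and |xy| ≤ p, y lies entirely in the leading 0-block: y = 0^k for some k with 1 ≤ k ≤ p.
Pump with i = 2: xy^2z = 0^{p+k} 2 1^p, which would require p+k = p. But k ≥ 1, so xy^2z ∉ L.
This is a contradiction; hence L is not regular.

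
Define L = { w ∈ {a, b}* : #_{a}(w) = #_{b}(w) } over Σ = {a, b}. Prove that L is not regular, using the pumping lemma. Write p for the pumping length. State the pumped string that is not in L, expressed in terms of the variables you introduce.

Assume L is regular. Let p be the pumping length given by the pumping lemma.
Choose w = a^p b^p ∈ L with |w| = 2p ≥ p.
By the pumping lemma, w = xyz with |xy| ≤ p and y is nonempty.
The first p characters of w are a's, so xy (and hence y) consists only of a's. Write y = a^k, 1 ≤ k ≤ p.
Pump with i = 2: xy^2z = a^{p+k} b^p has p+k occurrences of a but only p of b. Since k ≥ 1 the counts differ, so xy^2z ∉ L.
Contradiction. Therefore L is not regular.

a^{p+k} b^p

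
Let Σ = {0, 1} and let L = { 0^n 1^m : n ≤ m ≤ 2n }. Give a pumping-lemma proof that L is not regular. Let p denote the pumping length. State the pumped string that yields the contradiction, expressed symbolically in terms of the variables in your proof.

Suppose for contradiction that L is regular, and let p be the pumping length.
Take w = 0^p 1^p ∈ L (since p ≤ p ≤ 2p), with |w| = 2p ≥ p.
Write w = xyz as guaranteed by the lemma, with |xy| ≤ p and |y| ≥ 1.
Since the first p symbols of w are all 0's and |xy| ≤ p, y lies entirely in the leading 0-block: y = 0^k for some k with 1 ≤ k ≤ p.
Pump with i = 2: xy^2z = 0^{p+k} 1^p. Now n = p+k > p = m, so the condition n ≤ m fails. Thus xy^2z ∉ L.
This contradicts the pumping lemma, so L is not regular.

0^{p+k} 1^p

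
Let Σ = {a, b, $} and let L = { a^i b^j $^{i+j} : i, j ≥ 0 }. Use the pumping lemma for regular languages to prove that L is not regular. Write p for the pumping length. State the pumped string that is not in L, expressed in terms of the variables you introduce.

Assume L is regular; let p be its pumping constant.
Take w = a^p b^p $^{2p} ∈ L (with i=j=p, i+j=2p), |w| = 4p ≥ p.
By the pumping lemma, w = xyz with |xy| ≤ p and |y| > 0.
Because |xy| ≤ p and w begins with p copies of a, we have y = a^k with 1 ≤ k ≤ p.
Consider xy^2z = a^{p+k} b^p $^{2p}. Now the a- and b-counts sum to 2p+k, but the $-count is 2p ≠ 2p+k. So xy^2z ∉ L.
This is a contradiction; hence L is not regular.

a^{p+k} b^p $^{2p}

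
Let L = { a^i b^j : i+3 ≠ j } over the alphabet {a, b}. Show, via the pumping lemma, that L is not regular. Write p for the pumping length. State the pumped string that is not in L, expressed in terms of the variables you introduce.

Assume L is regular; let p be its pumping constant.
Choose w = a^p b^{p+p!+3}. Since p ≠ (p+p!+3)-3 = p+p!, w ∈ L; and |w| ≥ p.
The pumping lemma gives a decomposition w = xyz where |xy| ≤ p and |y| ≥ 1.
The first p characters of w are a's, so xy (and hence y) consists only of a's. Write y = a^k, 1 ≤ k ≤ p.
Since 1 ≤ k ≤ p, k divides p!; set t = 1 + p!/k. Then xy^t z has p + (p!/k)·k = p + p! copies of a. Now the a-count is p+p! and (b-count)-3 = (p+p!+3)-3 = p+p!, so i+3 ≠ j fails. So xy^t z = a^{p+p!} b^{p+p!+3} ∉ L.
This is a contradiction; hence L is not regular.

a^{p+p!} b^{p+p!+3}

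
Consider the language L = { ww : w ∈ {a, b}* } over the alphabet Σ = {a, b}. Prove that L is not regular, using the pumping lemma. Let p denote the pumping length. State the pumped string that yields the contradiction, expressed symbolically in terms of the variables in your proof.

a^{p+k} b^p a^p b^p

Toward a contradiction, assume L is regular with pumping length p.
Take w = a^p b^p a^p b^p = uu where u = a^pb^p; then w ∈ L and |w| = 4p ≥ p.
By the pumping lemma, w = xyz with |xy| ≤ p and |y| ≥ 1.
Because |xy| ≤ p and w begins with p copies of a, we have y = a^k with 1 ≤ k ≤ p.
Pump with i = 2: xy^2z = a^{p+k} b^p a^p b^p, of length 4p+k. Suppose this equals vv. The string starts with a and ends with b, so v does too; thus the boundary between the two copies of v is a b→a transition. There is exactly one such transition, at position 2p+k, so |v| = 2p+k and |vv| = 4p+2k ≠ 4p+k since k ≥ 1. So xy^2z ∉ L.
This is a contradiction; hence L is not regular.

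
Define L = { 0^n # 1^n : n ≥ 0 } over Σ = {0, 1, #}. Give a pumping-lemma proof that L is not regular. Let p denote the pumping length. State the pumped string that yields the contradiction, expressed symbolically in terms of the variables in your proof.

0^{p+k} # 1^p

Assume L is regular. Let p be the pumping length given by the pumping lemma.
Take w = 0^p # 1^p ∈ L with |w| = 2p+1 ≥ p.
The pumping lemma gives a decomposition w = xyz where |xy| ≤ p and y is nonempty.
Because |xy| ≤ p and w begins with p copies of 0, we have y = 0^k with 1 ≤ k ≤ p.
Pump with i = 2: xy^2z = 0^{p+k} # 1^p, which would require p+k = p. But k ≥ 1, so xy^2z ∉ L.
Contradiction. Therefore L is not regular.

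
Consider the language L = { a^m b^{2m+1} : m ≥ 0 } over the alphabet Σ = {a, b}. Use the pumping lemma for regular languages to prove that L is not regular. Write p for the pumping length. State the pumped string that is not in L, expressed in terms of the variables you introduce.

Suppose for contradiction that L is regular, and let p be the pumping length.
Let w = a^p b^{2p+1} ∈ L; note |w| = 3p+1 ≥ p.
The pumping lemma gives a decomposition w = xyz where |xy| ≤ p and |y| > 0.
Because |xy| ≤ p and w begins with p copies of a, we have y = a^k with 1 ≤ k ≤ p.
Pump with i = 2: xy^2z = a^{p+k} b^{2p+1}. For this to lie in L we would need 2p+1 = 2(p+k)+1, which forces k = 0. But k ≥ 1, so xy^2z ∉ L.
This is a contradiction; hence L is not regular.

a^{p+k} b^{2p+1}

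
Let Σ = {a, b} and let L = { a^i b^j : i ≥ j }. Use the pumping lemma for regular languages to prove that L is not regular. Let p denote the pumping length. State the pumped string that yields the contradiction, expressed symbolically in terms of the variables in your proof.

a^{p-k} b^p

Toward a contradiction, assume L is regular with pumping length p.
Choose w = a^p b^p ∈ L, with |w| = 2p ≥ p.
By the pumping lemma, w = xyz with |xy| ≤ p and y is nonempty.
Since the first p symbols of w are all a's and |xy| ≤ p, y lies entirely in the leading a-block: y = a^k for some k with 1 ≤ k ≤ p.
Consider xy^0z = xz = a^{p-k} b^p. Since k ≥ 1, the a-count p-k is less than p, so i ≥ j fails; thus xz ∉ L.
Contradiction. Therefore L is not regular.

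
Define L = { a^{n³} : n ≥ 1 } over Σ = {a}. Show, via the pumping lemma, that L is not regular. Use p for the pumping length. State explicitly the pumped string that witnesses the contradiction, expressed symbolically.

Toward a contradiction, assume L is regular with pumping length p.
Take w = a^{p³} ∈ L with |w| = p³ ≥ p.
The pumping lemma gives a decomposition w = xyz where |xy| ≤ p and |y| > 0.
Then y = a^k for some k with 1 ≤ k ≤ p.
Pump with i = 2: xy^2z = a^{p³+k}. Since 1 ≤ k ≤ p, p³ < p³+k ≤ p³+p < p³+3p²+3p+1 = (p+1)³, so p³+k is not a perfect cube. So xy^2z ∉ L.
Contradiction. Therefore L is not regular.

a^{p³+k}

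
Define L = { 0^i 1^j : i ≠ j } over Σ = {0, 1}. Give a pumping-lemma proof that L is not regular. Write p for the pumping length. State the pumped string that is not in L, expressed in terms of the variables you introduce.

Toward a contradiction, assume L is regular with pumping length p.
Choose w = 0^p 1^{p+p!}. Since p ≠ p+p!, w ∈ L; and |w| ≥ p.
The pumping lemma gives a decomposition w = xyz where |xy| ≤ p and |y| > 0.
Since the first p symbols of w are all 0's and |xy| ≤ p, y lies entirely in the leading 0-block: y = 0^k for some k with 1 ≤ k ≤ p.
Since 1 ≤ k ≤ p, k divides p!; set t = 1 + p!/k. Then xy^t z has p + (p!/k)·k = p + p! copies of 0. Now the 0-count equals the 1-count, so i ≠ j fails. So xy^t z = 0^{p+p!} 1^{p+p!} ∉ L.
This is a contradiction; hence L is not regular.

0^{p+p!} 1^{p+p!}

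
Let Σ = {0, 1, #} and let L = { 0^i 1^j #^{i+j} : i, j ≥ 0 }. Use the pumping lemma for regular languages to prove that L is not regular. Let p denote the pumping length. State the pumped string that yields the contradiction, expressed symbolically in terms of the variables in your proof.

0^{p+k} 1^p #^{2p}

Suppose for contradiction that L is regular, and let p be the pumping length.
Take w = 0^p 1^p #^{2p} ∈ L (with i=j=p, i+j=2p), |w| = 4p ≥ p.
The pumping lemma gives a decomposition w = xyz where |xy| ≤ p and y is nonempty.
Because |xy| ≤ p and w begins with p copies of 0, we have y = 0^k with 1 ≤ k ≤ p.
Consider xy^2z = 0^{p+k} 1^p #^{2p}. Now the 0- and 1-counts sum to 2p+k, but the #-count is 2p ≠ 2p+k. So xy^2z ∉ L.
This is a contradiction; hence L is not regular.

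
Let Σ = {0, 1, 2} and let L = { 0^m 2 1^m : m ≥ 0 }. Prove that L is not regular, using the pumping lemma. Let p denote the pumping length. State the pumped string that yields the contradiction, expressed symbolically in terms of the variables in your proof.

0^{p+k} 2 1^p

Assume L is regular; let p be its pumping constant.
Take w = 0^p 2 1^p ∈ L with |w| = 2p+1 ≥ p.
Write w = xyz as guaranteed by the lemma, with |xy| ≤ p and y is nonempty.
Because |xy| ≤ p and w begins with p copies of 0, we have y = 0^k with 1 ≤ k ≤ p.
Pump with i = 2: xy^2z = 0^{p+k} 2 1^p, which would require p+k = p. But k ≥ 1, so xy^2z ∉ L.
This contradicts the pumping lemma, so L is not regular.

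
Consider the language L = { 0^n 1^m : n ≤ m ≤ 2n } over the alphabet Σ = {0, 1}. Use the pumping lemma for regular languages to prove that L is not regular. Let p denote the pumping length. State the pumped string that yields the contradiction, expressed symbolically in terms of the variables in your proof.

0^{p+k} 1^p

Suppose for contradiction that L is regular, and let p be the pumping length.
Take w = 0^p 1^p ∈ L (since p ≤ p ≤ 2p), with |w| = 2p ≥ p.
The pumping lemma gives a decomposition w = xyz where |xy| ≤ p and y is nonempty.
Because |xy| ≤ p and w begins with p copies of 0, we have y = 0^k with 1 ≤ k ≤ p.
Pump with i = 2: xy^2z = 0^{p+k} 1^p. Now n = p+k > p = m, so the condition n ≤ m fails. Thus xy^2z ∉ L.
This is a contradiction; hence L is not regular.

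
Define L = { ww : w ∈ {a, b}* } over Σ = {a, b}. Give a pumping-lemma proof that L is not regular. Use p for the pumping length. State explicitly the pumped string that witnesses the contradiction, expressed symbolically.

a^{p+k} b^p a^p b^p

Assume L is regular; let p be its pumping constant.
Take w = a^p b^p a^p b^p = uu where u = a^pb^p; then w ∈ L and |w| = 4p ≥ p.
Write w = xyz as guaranteed by the lemma, with |xy| ≤ p and |y| ≥ 1.
Because |xy| ≤ p and w begins with p copies of a, we have y = a^k with 1 ≤ k ≤ p.
Pump with i = 2: xy^2z = a^{p+k} b^p a^p b^p, of length 4p+k. Suppose this equals vv. The string starts with a and ends with b, so v does too; thus the boundary between the two copies of v is a b→a transition. There is exactly one such transition, at position 2p+k, so |v| = 2p+k and |vv| = 4p+2k ≠ 4p+k since k ≥ 1. So xy^2z ∉ L.
Contradiction. Therefore L is not regular.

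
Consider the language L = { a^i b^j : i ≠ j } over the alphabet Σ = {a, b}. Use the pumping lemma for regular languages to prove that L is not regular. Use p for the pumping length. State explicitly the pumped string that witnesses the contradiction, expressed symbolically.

a^{p+p!} b^{p+p!}

Toward a contradiction, assume L is regular with pumping length p.
Choose w = a^p b^{p+p!}. Since p ≠ p+p!, w ∈ L; and |w| ≥ p.
By the pumping lemma, w = xyz with |xy| ≤ p and |y| ≥ 1.
Because |xy| ≤ p and w begins with p copies of a, we have y = a^k with 1 ≤ k ≤ p.
Since 1 ≤ k ≤ p, k divides p!; set t = 1 + p!/k. Then xy^t z has p + (p!/k)·k = p + p! copies of a. Now the a-count equals the b-count, so i ≠ j fails. So xy^t z = a^{p+p!} b^{p+p!} ∉ L.
This is a contradiction; hence L is not regular.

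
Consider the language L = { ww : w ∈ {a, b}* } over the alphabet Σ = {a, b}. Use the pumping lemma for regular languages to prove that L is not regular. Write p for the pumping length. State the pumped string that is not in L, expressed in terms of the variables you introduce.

Toward a contradiction, assume L is regular with pumping length p.
Take w = a^p b^p a^p b^p = uu where u = a^pb^p; then w ∈ L and |w| = 4p ≥ p.
The pumping lemma gives a decomposition w = xyz where |xy| ≤ p and y is nonempty.
Because |xy| ≤ p and w begins with p copies of a, we have y = a^k with 1 ≤ k ≤ p.
Pump with i = 2: xy^2z = a^{p+k} b^p a^p b^p, of length 4p+k. Suppose this equals vv. The string starts with a and ends with b, so v does too; thus the boundary between the two copies of v is a b→a transition. There is exactly one such transition, at position 2p+k, so |v| = 2p+k and |vv| = 4p+2k ≠ 4p+k since k ≥ 1. So xy^2z ∉ L.
This contradicts the pumping lemma, so L is not regular.

a^{p+k} b^p a^p b^p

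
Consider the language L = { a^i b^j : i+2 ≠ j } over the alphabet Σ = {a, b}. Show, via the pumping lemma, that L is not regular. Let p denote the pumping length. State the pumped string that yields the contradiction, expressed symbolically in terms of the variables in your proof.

a^{p+p!} b^{p+p!+2}

Suppose for contradiction that L is regular, and let p be the pumping length.
Choose w = a^p b^{p+p!+2}. Since p ≠ (p+p!+2)-2 = p+p!, w ∈ L; and |w| ≥ p.
Write w = xyz as guaranteed by the lemma, with |xy| ≤ p and |y| ≥ 1.
Because |xy| ≤ p and w begins with p copies of a, we have y = a^k with 1 ≤ k ≤ p.
Since 1 ≤ k ≤ p, k divides p!; set t = 1 + p!/k. Then xy^t z has p + (p!/k)·k = p + p! copies of a. Now the a-count is p+p! and (b-count)-2 = (p+p!+2)-2 = p+p!, so i+2 ≠ j fails. So xy^t z = a^{p+p!} b^{p+p!+2} ∉ L.
This contradicts the pumping lemma, so L is not regular.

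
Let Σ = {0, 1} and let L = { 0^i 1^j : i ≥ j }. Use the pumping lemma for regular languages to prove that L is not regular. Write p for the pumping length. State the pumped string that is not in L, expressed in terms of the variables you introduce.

Toward a contradiction, assume L is regular with pumping length p.
Choose w = 0^p 1^p ∈ L, with |w| = 2p ≥ p.
The pumping lemma gives a decomposition w = xyz where |xy| ≤ p and |y| > 0.
The first p characters of w are 0's, so xy (and hence y) consists only of 0's. Write y = 0^k, 1 ≤ k ≤ p.
Consider xy^0z = xz = 0^{p-k} 1^p. Since k ≥ 1, the 0-count p-k is less than p, so i ≥ j fails; thus xz ∉ L.
This contradicts the pumping lemma, so L is not regular.

0^{p-k} 1^p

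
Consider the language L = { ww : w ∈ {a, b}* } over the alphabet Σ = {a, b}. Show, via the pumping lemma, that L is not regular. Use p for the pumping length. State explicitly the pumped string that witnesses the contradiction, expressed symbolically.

a^{p+k} b^p a^p b^p

Toward a contradiction, assume L is regular with pumping length p.
Take w = a^p b^p a^p b^p = uu where u = a^pb^p; then w ∈ L and |w| = 4p ≥ p.
The pumping lemma gives a decomposition w = xyz where |xy| ≤ p and y is nonempty.
Because |xy| ≤ p and w begins with p copies of a, we have y = a^k with 1 ≤ k ≤ p.
Pump with i = 2: xy^2z = a^{p+k} b^p a^p b^p, of length 4p+k. Suppose this equals vv. The string starts with a and ends with b, so v does too; thus the boundary between the two copies of v is a b→a transition. There is exactly one such transition, at position 2p+k, so |v| = 2p+k and |vv| = 4p+2k ≠ 4p+k since k ≥ 1. So xy^2z ∉ L.
This is a contradiction; hence L is not regular.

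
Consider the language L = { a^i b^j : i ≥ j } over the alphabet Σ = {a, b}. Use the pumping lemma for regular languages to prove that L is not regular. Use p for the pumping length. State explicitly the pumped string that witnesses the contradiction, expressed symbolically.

Assume L is regular; let p be its pumping constant.
Choose w = a^p b^p ∈ L, with |w| = 2p ≥ p.
Write w = xyz as guaranteed by the lemma, with |xy| ≤ p and |y| ≥ 1.
Since the first p symbols of w are all a's and |xy| ≤ p, y lies entirely in the leading a-block: y = a^k for some k with 1 ≤ k ≤ p.
Consider xy^0z = xz = a^{p-k} b^p. Since k ≥ 1, the a-count p-k is less than p, so i ≥ j fails; thus xz ∉ L.
This is a contradiction; hence L is not regular.

a^{p-k} b^p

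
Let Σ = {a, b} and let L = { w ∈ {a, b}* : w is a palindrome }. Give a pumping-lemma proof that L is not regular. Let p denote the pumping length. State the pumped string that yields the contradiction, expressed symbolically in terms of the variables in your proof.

Toward a contradiction, assume L is regular with pumping length p.
Take w = a^p b a^p, a palindrome of length 2p+1 ≥ p.
By the pumping lemma, w = xyz with |xy| ≤ p and |y| > 0.
The first p characters of w are a's, so xy (and hence y) consists only of a's. Write y = a^k, 1 ≤ k ≤ p.
Pump with i = 2: xy^2z = a^{p+k} b a^p. Its reverse is a^p b a^{p+k}, which differs from xy^2z since k ≥ 1. So xy^2z is not a palindrome and xy^2z ∉ L.
This is a contradiction; hence L is not regular.

a^{p+k} b a^p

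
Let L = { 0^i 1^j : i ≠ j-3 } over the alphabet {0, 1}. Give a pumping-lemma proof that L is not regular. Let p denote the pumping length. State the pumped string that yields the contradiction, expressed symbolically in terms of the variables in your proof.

Assume L is regular; let p be its pumping constant.
Choose w = 0^p 1^{p+p!+3}. Since p ≠ (p+p!+3)-3 = p+p!, w ∈ L; and |w| ≥ p.
The pumping lemma gives a decomposition w = xyz where |xy| ≤ p and y is nonempty.
The first p characters of w are 0's, so xy (and hence y) consists only of 0's. Write y = 0^k, 1 ≤ k ≤ p.
Since 1 ≤ k ≤ p, k divides p!; set t = 1 + p!/k. Then xy^t z has p + (p!/k)·k = p + p! copies of 0. Now the 0-count is p+p! and (1-count)-3 = (p+p!+3)-3 = p+p!, so i ≠ j-3 fails. So xy^t z = 0^{p+p!} 1^{p+p!+3} ∉ L.
Contradiction. Therefore L is not regular.

0^{p+p!} 1^{p+p!+3}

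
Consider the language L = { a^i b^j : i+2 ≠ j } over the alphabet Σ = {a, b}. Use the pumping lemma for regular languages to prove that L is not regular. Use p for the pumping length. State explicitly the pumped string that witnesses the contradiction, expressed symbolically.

Assume L is regular; let p be its pumping constant.
Choose w = a^p b^{p+p!+2}. Since p ≠ (p+p!+2)-2 = p+p!, w ∈ L; and |w| ≥ p.
By the pumping lemma, w = xyz with |xy| ≤ p and |y| > 0.
Because |xy| ≤ p and w begins with p copies of a, we have y = a^k with 1 ≤ k ≤ p.
Since 1 ≤ k ≤ p, k divides p!; set t = 1 + p!/k. Then xy^t z has p + (p!/k)·k = p + p! copies of a. Now the a-count is p+p! and (b-count)-2 = (p+p!+2)-2 = p+p!, so i+2 ≠ j fails. So xy^t z = a^{p+p!} b^{p+p!+2} ∉ L.
This is a contradiction; hence L is not regular.

a^{p+p!} b^{p+p!+2}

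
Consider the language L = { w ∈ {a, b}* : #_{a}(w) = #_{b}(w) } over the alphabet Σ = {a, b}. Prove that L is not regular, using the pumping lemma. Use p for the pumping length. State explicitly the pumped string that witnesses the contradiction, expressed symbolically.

a^{p+k} b^p

Toward a contradiction, assume L is regular with pumping length p.
Choose w = a^p b^p ∈ L with |w| = 2p ≥ p.
Write w = xyz as guaranteed by the lemma, with |xy| ≤ p and |y| ≥ 1.
Since the first p symbols of w are all a's and |xy| ≤ p, y lies entirely in the leading a-block: y = a^k for some k with 1 ≤ k ≤ p.
Pump with i = 2: xy^2z = a^{p+k} b^p has p+k occurrences of a but only p of b. Since k ≥ 1 the counts differ, so xy^2z ∉ L.
This contradicts the pumping lemma, so L is not regular.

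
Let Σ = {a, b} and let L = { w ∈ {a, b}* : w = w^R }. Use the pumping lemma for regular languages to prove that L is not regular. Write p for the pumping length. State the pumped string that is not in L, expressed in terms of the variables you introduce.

Toward a contradiction, assume L is regular with pumping length p.
Take w = a^p b a^p, a palindrome of length 2p+1 ≥ p.
By the pumping lemma, w = xyz with |xy| ≤ p and |y| ≥ 1.
Because |xy| ≤ p and w begins with p copies of a, we have y = a^k with 1 ≤ k ≤ p.
Pump with i = 2: xy^2z = a^{p+k} b a^p. Its reverse is a^p b a^{p+k}, which differs from xy^2z since k ≥ 1. So xy^2z is not a palindrome and xy^2z ∉ L.
This contradicts the pumping lemma, so L is not regular.

a^{p+k} b a^p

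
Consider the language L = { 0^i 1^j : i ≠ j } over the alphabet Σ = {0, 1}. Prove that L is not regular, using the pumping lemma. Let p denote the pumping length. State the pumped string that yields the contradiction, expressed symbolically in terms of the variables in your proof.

0^{p+p!} 1^{p+p!}

Suppose for contradiction that L is regular, and let p be the pumping length.
Choose w = 0^p 1^{p+p!}. Since p ≠ p+p!, w ∈ L; and |w| ≥ p.
By the pumping lemma, w = xyz with |xy| ≤ p and |y| > 0.
The first p characters of w are 0's, so xy (and hence y) consists only of 0's. Write y = 0^k, 1 ≤ k ≤ p.
Since 1 ≤ k ≤ p, k divides p!; set t = 1 + p!/k. Then xy^t z has p + (p!/k)·k = p + p! copies of 0. Now the 0-count equals the 1-count, so i ≠ j fails. So xy^t z = 0^{p+p!} 1^{p+p!} ∉ L.
This contradicts the pumping lemma, so L is not regular.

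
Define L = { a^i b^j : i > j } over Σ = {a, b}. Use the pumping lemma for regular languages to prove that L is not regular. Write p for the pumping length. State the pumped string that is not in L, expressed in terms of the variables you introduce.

Suppose for contradiction that L is regular, and let p be the pumping length.
Choose w = a^{p+1} b^p ∈ L, with |w| = 2p+1 ≥ p.
The pumping lemma gives a decomposition w = xyz where |xy| ≤ p and y is nonempty.
The first p characters of w are a's, so xy (and hence y) consists only of a's. Write y = a^k, 1 ≤ k ≤ p.
Consider xy^0z = xz = a^{p+1-k} b^p. Since k ≥ 1, the a-count p+1-k is at most p, so i > j fails; thus xz ∉ L.
This contradicts the pumping lemma, so L is not regular.

a^{p+1-k} b^p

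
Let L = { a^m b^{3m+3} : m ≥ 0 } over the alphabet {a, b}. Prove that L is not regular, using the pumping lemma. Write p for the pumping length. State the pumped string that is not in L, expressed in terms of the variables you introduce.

Toward a contradiction, assume L is regular with pumping length p.
Take w = a^p b^{3p+3}. Then w ∈ L and |w| = 4p+3 ≥ p.
Write w = xyz as guaranteed by the lemma, with |xy| ≤ p and y is nonempty.
The first p characters of w are a's, so xy (and hence y) consists only of a's. Write y = a^k, 1 ≤ k ≤ p.
Pump with i = 2: xy^2z = a^{p+k} b^{3p+3}. For this to lie in L we would need 3p+3 = 3(p+k)+3, which forces k = 0. But k ≥ 1, so xy^2z ∉ L.
This contradicts the pumping lemma, so L is not regular.

a^{p+k} b^{3p+3}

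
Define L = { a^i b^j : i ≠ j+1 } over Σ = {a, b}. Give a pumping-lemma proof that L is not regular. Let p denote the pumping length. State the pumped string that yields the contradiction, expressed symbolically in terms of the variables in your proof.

Suppose for contradiction that L is regular, and let p be the pumping length.
Choose w = a^p b^{p+p!-1}. Since p ≠ (p+p!-1)+1 = p+p!, w ∈ L; and |w| ≥ p.
Write w = xyz as guaranteed by the lemma, with |xy| ≤ p and y is nonempty.
The first p characters of w are a's, so xy (and hence y) consists only of a's. Write y = a^k, 1 ≤ k ≤ p.
Since 1 ≤ k ≤ p, k divides p!; set t = 1 + p!/k. Then xy^t z has p + (p!/k)·k = p + p! copies of a. Now the a-count is p+p! and (b-count)+1 = (p+p!-1)+1 = p+p!, so i ≠ j+1 fails. So xy^t z = a^{p+p!} b^{p+p!-1} ∉ L.
This contradicts the pumping lemma, so L is not regular.

a^{p+p!} b^{p+p!-1}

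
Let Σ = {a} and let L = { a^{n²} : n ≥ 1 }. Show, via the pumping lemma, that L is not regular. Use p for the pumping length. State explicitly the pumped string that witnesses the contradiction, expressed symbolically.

a^{p²+k}

Assume L is regular. Let p be the pumping length given by the pumping lemma.
Take w = a^{p²} ∈ L with |w| = p² ≥ p.
By the pumping lemma, w = xyz with |xy| ≤ p and |y| > 0.
Then y = a^k for some k with 1 ≤ k ≤ p.
Pump with i = 2: xy^2z = a^{p²+k}. Since 1 ≤ k ≤ p, p² < p²+k ≤ p²+p < (p+1)², so p²+k lies strictly between consecutive squares and is not a perfect square. So xy^2z ∉ L.
This contradicts the pumping lemma, so L is not regular.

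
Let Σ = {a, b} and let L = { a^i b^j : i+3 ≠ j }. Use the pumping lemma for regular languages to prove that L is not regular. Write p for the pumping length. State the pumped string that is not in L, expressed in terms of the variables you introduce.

Suppose for contradiction that L is regular, and let p be the pumping length.
Choose w = a^p b^{p+p!+3}. Since p ≠ (p+p!+3)-3 = p+p!, w ∈ L; and |w| ≥ p.
The pumping lemma gives a decomposition w = xyz where |xy| ≤ p and |y| ≥ 1.
The first p characters of w are a's, so xy (and hence y) consists only of a's. Write y = a^k, 1 ≤ k ≤ p.
Since 1 ≤ k ≤ p, k divides p!; set t = 1 + p!/k. Then xy^t z has p + (p!/k)·k = p + p! copies of a. Now the a-count is p+p! and (b-count)-3 = (p+p!+3)-3 = p+p!, so i+3 ≠ j fails. So xy^t z = a^{p+p!} b^{p+p!+3} ∉ L.
This is a contradiction; hence L is not regular.

a^{p+p!} b^{p+p!+3}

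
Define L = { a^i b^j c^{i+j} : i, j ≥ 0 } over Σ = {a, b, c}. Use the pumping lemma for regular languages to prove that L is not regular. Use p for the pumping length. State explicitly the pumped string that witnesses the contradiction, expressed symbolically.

a^{p+k} b^p c^{2p}

Assume L is regular; let p be its pumping constant.
Take w = a^p b^p c^{2p} ∈ L (with i=j=p, i+j=2p), |w| = 4p ≥ p.
By the pumping lemma, w = xyz with |xy| ≤ p and |y| > 0.
Since the first p symbols of w are all a's and |xy| ≤ p, y lies entirely in the leading a-block: y = a^k for some k with 1 ≤ k ≤ p.
Consider xy^2z = a^{p+k} b^p c^{2p}. Now the a- and b-counts sum to 2p+k, but the c-count is 2p ≠ 2p+k. So xy^2z ∉ L.
This is a contradiction; hence L is not regular.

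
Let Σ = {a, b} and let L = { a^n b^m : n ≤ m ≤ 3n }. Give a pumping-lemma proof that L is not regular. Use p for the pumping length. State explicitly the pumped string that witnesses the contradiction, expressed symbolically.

a^{p+k} b^p

Assume L is regular. Let p be the pumping length given by the pumping lemma.
Take w = a^p b^p ∈ L (since p ≤ p ≤ 3p), with |w| = 2p ≥ p.
Write w = xyz as guaranteed by the lemma, with |xy| ≤ p and y is nonempty.
Because |xy| ≤ p and w begins with p copies of a, we have y = a^k with 1 ≤ k ≤ p.
Pump with i = 2: xy^2z = a^{p+k} b^p. Now n = p+k > p = m, so the condition n ≤ m fails. Thus xy^2z ∉ L.
Contradiction. Therefore L is not regular.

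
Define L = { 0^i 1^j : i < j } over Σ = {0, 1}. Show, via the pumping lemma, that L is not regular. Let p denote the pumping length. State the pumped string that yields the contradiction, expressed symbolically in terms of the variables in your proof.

Assume L is regular. Let p be the pumping length given by the pumping lemma.
Choose w = 0^p 1^{p+1} ∈ L, with |w| = 2p+1 ≥ p.
The pumping lemma gives a decomposition w = xyz where |xy| ≤ p and y is nonempty.
Because |xy| ≤ p and w begins with p copies of 0, we have y = 0^k with 1 ≤ k ≤ p.
Consider xy^2z = 0^{p+k} 1^{p+1}. Since k ≥ 1, the 0-count p+k is at least p+1, so i < j fails; thus xy^2z ∉ L.
Contradiction. Therefore L is not regular.

0^{p+k} 1^{p+1}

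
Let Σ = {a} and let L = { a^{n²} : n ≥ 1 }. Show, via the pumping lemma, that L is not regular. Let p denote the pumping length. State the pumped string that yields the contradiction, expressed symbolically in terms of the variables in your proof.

Assume L is regular. Let p be the pumping length given by the pumping lemma.
Take w = a^{p²} ∈ L with |w| = p² ≥ p.
By the pumping lemma, w = xyz with |xy| ≤ p and y is nonempty.
Then y = a^k for some k with 1 ≤ k ≤ p.
Pump with i = 2: xy^2z = a^{p²+k}. Since 1 ≤ k ≤ p, p² < p²+k ≤ p²+p < (p+1)², so p²+k lies strictly between consecutive squares and is not a perfect square. So xy^2z ∉ L.
This contradicts the pumping lemma, so L is not regular.

a^{p²+k}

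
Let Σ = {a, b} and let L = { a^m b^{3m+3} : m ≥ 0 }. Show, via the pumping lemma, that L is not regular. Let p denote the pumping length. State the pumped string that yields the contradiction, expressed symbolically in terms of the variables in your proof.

a^{p+k} b^{3p+3}

Suppose for contradiction that L is regular, and let p be the pumping length.
Take w = a^p b^{3p+3}. Then w ∈ L and |w| = 4p+3 ≥ p.
Write w = xyz as guaranteed by the lemma, with |xy| ≤ p and y is nonempty.
Because |xy| ≤ p and w begins with p copies of a, we have y = a^k with 1 ≤ k ≤ p.
Pump with i = 2: xy^2z = a^{p+k} b^{3p+3}. For this to lie in L we would need 3p+3 = 3(p+k)+3, which forces k = 0. But k ≥ 1, so xy^2z ∉ L.
This is a contradiction; hence L is not regular.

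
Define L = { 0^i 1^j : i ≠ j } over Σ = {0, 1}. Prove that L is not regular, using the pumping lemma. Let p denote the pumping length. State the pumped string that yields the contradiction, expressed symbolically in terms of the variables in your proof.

0^{p+p!} 1^{p+p!}

Assume L is regular. Let p be the pumping length given by the pumping lemma.
Choose w = 0^p 1^{p+p!}. Since p ≠ p+p!, w ∈ L; and |w| ≥ p.
The pumping lemma gives a decomposition w = xyz where |xy| ≤ p and y is nonempty.
Because |xy| ≤ p and w begins with p copies of 0, we have y = 0^k with 1 ≤ k ≤ p.
Since 1 ≤ k ≤ p, k divides p!; set t = 1 + p!/k. Then xy^t z has p + (p!/k)·k = p + p! copies of 0. Now the 0-count equals the 1-count, so i ≠ j fails. So xy^t z = 0^{p+p!} 1^{p+p!} ∉ L.
Contradiction. Therefore L is not regular.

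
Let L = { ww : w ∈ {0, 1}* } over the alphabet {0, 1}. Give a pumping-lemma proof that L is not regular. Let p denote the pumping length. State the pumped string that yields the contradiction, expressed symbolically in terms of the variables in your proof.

Assume L is regular; let p be its pumping constant.
Take w = 0^p 1^p 0^p 1^p = uu where u = 0^p1^p; then w ∈ L and |w| = 4p ≥ p.
The pumping lemma gives a decomposition w = xyz where |xy| ≤ p and |y| > 0.
Because |xy| ≤ p and w begins with p copies of 0, we have y = 0^k with 1 ≤ k ≤ p.
Pump with i = 2: xy^2z = 0^{p+k} 1^p 0^p 1^p, of length 4p+k. Suppose this equals vv. The string starts with 0 and ends with 1, so v does too; thus the boundary between the two copies of v is a 1→0 transition. There is exactly one such transition, at position 2p+k, so |v| = 2p+k and |vv| = 4p+2k ≠ 4p+k since k ≥ 1. So xy^2z ∉ L.
This contradicts the pumping lemma, so L is not regular.

0^{p+k} 1^p 0^p 1^p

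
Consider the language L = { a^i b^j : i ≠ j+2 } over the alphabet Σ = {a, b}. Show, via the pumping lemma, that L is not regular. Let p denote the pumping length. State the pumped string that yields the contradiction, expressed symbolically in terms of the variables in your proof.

a^{p+p!} b^{p+p!-2}

Assume L is regular; let p be its pumping constant.
Choose w = a^p b^{p+p!-2}. Since p ≠ (p+p!-2)+2 = p+p!, w ∈ L; and |w| ≥ p.
By the pumping lemma, w = xyz with |xy| ≤ p and |y| ≥ 1.
The first p characters of w are a's, so xy (and hence y) consists only of a's. Write y = a^k, 1 ≤ k ≤ p.
Since 1 ≤ k ≤ p, k divides p!; set t = 1 + p!/k. Then xy^t z has p + (p!/k)·k = p + p! copies of a. Now the a-count is p+p! and (b-count)+2 = (p+p!-2)+2 = p+p!, so i ≠ j+2 fails. So xy^t z = a^{p+p!} b^{p+p!-2} ∉ L.
This contradicts the pumping lemma, so L is not regular.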